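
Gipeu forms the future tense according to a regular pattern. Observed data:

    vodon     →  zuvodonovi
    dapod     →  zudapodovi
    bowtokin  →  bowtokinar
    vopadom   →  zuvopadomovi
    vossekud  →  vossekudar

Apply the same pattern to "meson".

"meson" has last vowel 'o'. The stems whose last vowel is 'o' (vodon → zuvodonovi, vopadom → zuvopadomovi, dapod → zudapodovi) add zu- … -ovi around the stem.
The other pattern: stems whose last vowel is 'i' or 'u' add -ar.
So meson → zumesonovi.

zumesonovi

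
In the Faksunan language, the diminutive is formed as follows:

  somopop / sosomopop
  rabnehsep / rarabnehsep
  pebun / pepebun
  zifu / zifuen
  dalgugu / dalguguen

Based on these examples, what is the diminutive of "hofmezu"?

hofmezuen

dalgugu and pebun both have last vowel 'u' yet inflect differently (dalguguen, pepebun), so the last vowel is not what conditions the rule; whether the stem ends in a vowel or a consonant is.
"hofmezu" ends in a vowel. The stems ending in a vowel (dalgugu → dalguguen, zifu → zifuen) add -en.
So hofmezu → hofmezuen.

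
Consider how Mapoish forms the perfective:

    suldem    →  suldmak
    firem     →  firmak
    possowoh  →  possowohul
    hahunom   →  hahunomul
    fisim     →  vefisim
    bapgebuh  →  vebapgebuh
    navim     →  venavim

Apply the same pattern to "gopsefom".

suldem and hahunom both end in -m yet inflect differently (suldmak, hahunomul), so the final letter is not what conditions the rule; the last vowel is.
"gopsefom" has last vowel 'o'. The stems whose last vowel is 'o' (possowoh → possowohul, hahunom → hahunomul) add -ul.
So gopsefom → gopsefomul.

gopsefomul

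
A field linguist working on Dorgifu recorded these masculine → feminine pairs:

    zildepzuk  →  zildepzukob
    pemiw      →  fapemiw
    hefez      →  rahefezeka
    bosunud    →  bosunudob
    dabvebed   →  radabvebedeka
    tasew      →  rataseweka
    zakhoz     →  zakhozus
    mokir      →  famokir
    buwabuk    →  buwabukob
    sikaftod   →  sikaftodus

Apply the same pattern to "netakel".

"netakel" has last vowel 'e'. The stems whose last vowel is 'e' (dabvebed → radabvebedeka, tasew → rataseweka, hefez → rahefezeka) add ra- … -eka around the stem.
The other patterns: stems whose last vowel is 'i' add the prefix fa-; stems whose last vowel is 'o' add -us; stems whose last vowel is 'u' add -ob.
So netakel → ranetakeleka.

ranetakeleka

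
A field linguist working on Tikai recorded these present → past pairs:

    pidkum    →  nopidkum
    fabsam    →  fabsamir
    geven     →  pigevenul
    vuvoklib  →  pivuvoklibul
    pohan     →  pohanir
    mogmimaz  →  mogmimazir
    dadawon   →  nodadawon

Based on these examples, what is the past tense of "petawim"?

pipetawimul

"petawim" has last vowel 'i'. The one such stem in the data (vuvoklib → pivuvoklibul) adds pi- … -ul around the stem, so the same rule applies.
The other patterns: stems whose last vowel is 'o' or 'u' add the prefix no-; stems whose last vowel is 'a' add -ir.
So petawim → pipetawimul.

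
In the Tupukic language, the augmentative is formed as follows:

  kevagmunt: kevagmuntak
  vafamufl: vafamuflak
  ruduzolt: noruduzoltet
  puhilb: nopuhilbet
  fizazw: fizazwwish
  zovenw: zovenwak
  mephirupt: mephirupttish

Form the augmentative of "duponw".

duponwak

kevagmunt and ruduzolt both end in -t yet inflect differently (kevagmuntak, noruduzoltet), so the final letter is not what conditions the rule; the second-to-last letter is.
"duponw" has second-to-last letter 'n'. The stems whose second-to-last letter is 'n' (zovenw → zovenwak, kevagmunt → kevagmuntak) add -ak.
So duponw → duponwak.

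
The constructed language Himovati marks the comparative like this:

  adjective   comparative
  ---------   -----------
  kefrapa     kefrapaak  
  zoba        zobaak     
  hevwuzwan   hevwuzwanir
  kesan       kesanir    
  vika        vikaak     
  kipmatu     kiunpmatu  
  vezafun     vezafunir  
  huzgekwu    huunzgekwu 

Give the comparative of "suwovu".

suunwovu

vezafun and kipmatu both have last vowel 'u' yet inflect differently (vezafunir, kiunpmatu), so the last vowel is not what conditions the rule; the final letter is.
"suwovu" ends in -u. The stems ending in -u (kipmatu → kiunpmatu, huzgekwu → huunzgekwu) insert -un- after the first vowel.
The other patterns: stems ending in -n add -ir; stems ending in -a add -ak.
So suwovu → suunwovu.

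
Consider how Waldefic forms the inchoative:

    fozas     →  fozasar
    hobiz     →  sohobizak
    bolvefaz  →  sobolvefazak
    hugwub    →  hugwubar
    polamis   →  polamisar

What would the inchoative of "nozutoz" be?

"nozutoz" ends in -z. The stems ending in -z (bolvefaz → sobolvefazak, hobiz → sohobizak) add so- … -ak around the stem.
The other pattern: stems ending in -b or -s add -ar.
So nozutoz → sonozutozak.

sonozutozak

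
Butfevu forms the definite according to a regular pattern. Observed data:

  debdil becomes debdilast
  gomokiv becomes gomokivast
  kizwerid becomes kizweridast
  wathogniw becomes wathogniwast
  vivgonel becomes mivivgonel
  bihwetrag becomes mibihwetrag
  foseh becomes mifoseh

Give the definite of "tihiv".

"tihiv" has last vowel 'i'. The stems whose last vowel is 'i' (debdil → debdilast, gomokiv → gomokivast, kizwerid → kizweridast) add -ast.
So tihiv → tihivast.

tihivast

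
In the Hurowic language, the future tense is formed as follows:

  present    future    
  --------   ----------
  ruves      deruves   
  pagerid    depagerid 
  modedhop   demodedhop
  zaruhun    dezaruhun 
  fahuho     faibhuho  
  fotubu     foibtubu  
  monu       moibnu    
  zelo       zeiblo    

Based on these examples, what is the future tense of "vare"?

modedhop and fahuho both have last vowel 'o' yet inflect differently (demodedhop, faibhuho), so the last vowel is not what conditions the rule; whether the stem ends in a vowel or a consonant is.
"vare" ends in a vowel. The stems ending in a vowel (fahuho → faibhuho, fotubu → foibtubu, monu → moibnu) insert -ib- after the first vowel.
So vare → vaibre.

vaibre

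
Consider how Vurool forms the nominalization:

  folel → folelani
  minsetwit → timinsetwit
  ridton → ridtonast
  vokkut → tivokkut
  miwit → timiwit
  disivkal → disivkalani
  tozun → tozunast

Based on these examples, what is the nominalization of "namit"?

tinamit

tozun and vokkut both have last vowel 'u' yet inflect differently (tozunast, tivokkut), so the last vowel is not what conditions the rule; the final letter is.
"namit" ends in -t. The stems ending in -t (minsetwit → timinsetwit, miwit → timiwit, vokkut → tivokkut) add the prefix ti-.
So namit → tinamit.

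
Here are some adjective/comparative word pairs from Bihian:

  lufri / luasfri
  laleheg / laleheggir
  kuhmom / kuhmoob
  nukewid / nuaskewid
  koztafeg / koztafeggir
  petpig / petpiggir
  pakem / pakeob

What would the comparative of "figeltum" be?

figeltuob

"figeltum" ends in -m. The stems ending in -m (kuhmom → kuhmoob, pakem → pakeob) drop the final letter and add -ob.
The other patterns: stems ending in -g double the final consonant and add -ir; stems ending in -d or -i insert -as- after the first vowel.
So figeltum → figeltuob.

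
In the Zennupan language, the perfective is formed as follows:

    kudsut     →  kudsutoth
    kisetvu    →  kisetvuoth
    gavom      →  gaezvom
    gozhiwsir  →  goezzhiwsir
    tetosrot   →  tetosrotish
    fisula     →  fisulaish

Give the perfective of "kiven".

kivenoth

"kiven" begins with k-. The stems beginning with k- (kudsut → kudsutoth, kisetvu → kisetvuoth) add -oth.
So kiven → kivenoth.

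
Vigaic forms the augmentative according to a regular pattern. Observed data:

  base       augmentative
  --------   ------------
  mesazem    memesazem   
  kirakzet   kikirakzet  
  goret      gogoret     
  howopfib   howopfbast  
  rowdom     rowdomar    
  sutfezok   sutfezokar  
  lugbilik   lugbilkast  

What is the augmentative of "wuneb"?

"wuneb" has last vowel 'e'. The stems whose last vowel is 'e' (goret → gogoret, mesazem → memesazem, kirakzet → kikirakzet) repeat the first consonant+vowel as a prefix.
The other patterns: stems whose last vowel is 'i' delete the last vowel and add -ast; stems whose last vowel is 'o' add -ar.
So wuneb → wuwuneb.

wuwuneb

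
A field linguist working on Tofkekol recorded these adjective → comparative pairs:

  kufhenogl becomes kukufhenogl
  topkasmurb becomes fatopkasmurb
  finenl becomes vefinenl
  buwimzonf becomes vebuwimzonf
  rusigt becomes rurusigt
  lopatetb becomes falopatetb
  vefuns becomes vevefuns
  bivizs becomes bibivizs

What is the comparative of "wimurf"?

fawimurf

kufhenogl and finenl both end in -l yet inflect differently (kukufhenogl, vefinenl), so the final letter is not what conditions the rule; the second-to-last letter is.
"wimurf" has second-to-last letter 'r'. The one such stem in the data (topkasmurb → fatopkasmurb) adds the prefix fa-, so the same rule applies.
The other patterns: stems whose second-to-last letter is 'g' or 'z' repeat the first consonant+vowel as a prefix; stems whose second-to-last letter is 'n' add the prefix ve-.
So wimurf → fawimurf.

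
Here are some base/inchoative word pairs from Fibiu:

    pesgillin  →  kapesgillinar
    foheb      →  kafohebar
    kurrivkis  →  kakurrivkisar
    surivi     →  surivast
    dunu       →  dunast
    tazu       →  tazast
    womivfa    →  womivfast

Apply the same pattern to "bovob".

kabovobar

"bovob" ends in a consonant. The stems ending in a consonant (pesgillin → kapesgillinar, foheb → kafohebar, kurrivkis → kakurrivkisar) add ka- … -ar around the stem.
So bovob → kabovobar.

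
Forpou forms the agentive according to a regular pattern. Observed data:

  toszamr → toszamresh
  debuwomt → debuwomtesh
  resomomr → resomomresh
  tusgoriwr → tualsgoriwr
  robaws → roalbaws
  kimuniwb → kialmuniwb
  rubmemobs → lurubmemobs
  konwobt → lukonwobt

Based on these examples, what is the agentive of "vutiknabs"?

"vutiknabs" has second-to-last letter 'b'. The stems whose second-to-last letter is 'b' (rubmemobs → lurubmemobs, konwobt → lukonwobt) add the prefix lu-.
So vutiknabs → luvutiknabs.

luvutiknabs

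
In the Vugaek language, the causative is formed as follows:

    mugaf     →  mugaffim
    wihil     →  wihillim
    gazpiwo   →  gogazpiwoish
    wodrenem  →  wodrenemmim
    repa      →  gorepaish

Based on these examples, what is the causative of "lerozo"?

golerozoish

mugaf and repa both have last vowel 'a' yet inflect differently (mugaffim, gorepaish), so the last vowel is not what conditions the rule; whether the stem ends in a vowel or a consonant is.
"lerozo" ends in a vowel. The stems ending in a vowel (repa → gorepaish, gazpiwo → gogazpiwoish) add go- … -ish around the stem.
The other pattern: stems ending in a consonant double the final consonant and add -im.
So lerozo → golerozoish.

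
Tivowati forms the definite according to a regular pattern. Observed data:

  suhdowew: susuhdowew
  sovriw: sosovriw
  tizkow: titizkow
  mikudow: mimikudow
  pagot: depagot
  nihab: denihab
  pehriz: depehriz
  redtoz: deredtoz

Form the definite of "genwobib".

tizkow and pagot both have last vowel 'o' yet inflect differently (titizkow, depagot), so the last vowel is not what conditions the rule; the final letter is.
"genwobib" ends in -b. The one such stem in the data (nihab → denihab) adds the prefix de-, so the same rule applies.
So genwobib → degenwobib.

degenwobib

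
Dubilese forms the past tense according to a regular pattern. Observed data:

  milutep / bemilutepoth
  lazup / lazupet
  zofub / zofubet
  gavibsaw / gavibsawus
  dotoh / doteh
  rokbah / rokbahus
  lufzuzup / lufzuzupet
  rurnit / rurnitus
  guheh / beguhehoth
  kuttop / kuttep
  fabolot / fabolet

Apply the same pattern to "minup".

rokbah and guheh both end in -h yet inflect differently (rokbahus, beguhehoth), so the final letter is not what conditions the rule; the last vowel is.
"minup" has last vowel 'u'. The stems whose last vowel is 'u' (lufzuzup → lufzuzupet, lazup → lazupet, zofub → zofubet) add -et.
So minup → minupet.

minupet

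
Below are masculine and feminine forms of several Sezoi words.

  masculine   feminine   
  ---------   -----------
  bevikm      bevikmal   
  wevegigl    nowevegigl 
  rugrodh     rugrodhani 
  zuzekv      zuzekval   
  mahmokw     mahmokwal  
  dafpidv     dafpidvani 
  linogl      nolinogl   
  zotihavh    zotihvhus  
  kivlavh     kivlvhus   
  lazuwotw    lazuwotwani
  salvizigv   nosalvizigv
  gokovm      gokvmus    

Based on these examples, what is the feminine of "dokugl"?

salvizigv and zuzekv both end in -v yet inflect differently (nosalvizigv, zuzekval), so the final letter is not what conditions the rule; the second-to-last letter is.
"dokugl" has second-to-last letter 'g'. The stems whose second-to-last letter is 'g' (wevegigl → nowevegigl, linogl → nolinogl, salvizigv → nosalvizigv) add the prefix no-.
The other patterns: stems whose second-to-last letter is 'k' add -al; stems whose second-to-last letter is 'v' delete the last vowel and add -us; stems whose second-to-last letter is 'd' or 't' add -ani.
So dokugl → nodokugl.

nodokugl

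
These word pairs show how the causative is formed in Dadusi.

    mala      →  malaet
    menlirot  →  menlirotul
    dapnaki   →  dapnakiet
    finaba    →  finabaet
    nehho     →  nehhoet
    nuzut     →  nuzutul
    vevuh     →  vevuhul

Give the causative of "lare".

nehho and menlirot both have last vowel 'o' yet inflect differently (nehhoet, menlirotul), so the last vowel is not what conditions the rule; whether the stem ends in a vowel or a consonant is.
"lare" ends in a vowel. The stems ending in a vowel (dapnaki → dapnakiet, mala → malaet, nehho → nehhoet) add -et.
So lare → lareet.

lareet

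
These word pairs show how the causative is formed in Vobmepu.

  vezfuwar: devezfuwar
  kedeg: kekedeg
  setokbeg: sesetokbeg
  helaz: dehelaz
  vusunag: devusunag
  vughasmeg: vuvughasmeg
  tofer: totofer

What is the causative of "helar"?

dehelar

vusunag and kedeg both end in -g yet inflect differently (devusunag, kekedeg), so the final letter is not what conditions the rule; the last vowel is.
"helar" has last vowel 'a'. The stems whose last vowel is 'a' (vezfuwar → devezfuwar, helaz → dehelaz, vusunag → devusunag) add the prefix de-.
So helar → dehelar.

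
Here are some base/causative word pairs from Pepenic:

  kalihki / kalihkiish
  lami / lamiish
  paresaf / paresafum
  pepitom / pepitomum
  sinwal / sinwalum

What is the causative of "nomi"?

nomiish

kalihki and paresaf both have 3 vowels yet inflect differently (kalihkiish, paresafum), so the number of vowels is not what conditions the rule; whether the stem ends in a vowel or a consonant is.
"nomi" ends in a vowel. The stems ending in a vowel (kalihki → kalihkiish, lami → lamiish) add -ish.
The other pattern: stems ending in a consonant add -um.
So nomi → nomiish.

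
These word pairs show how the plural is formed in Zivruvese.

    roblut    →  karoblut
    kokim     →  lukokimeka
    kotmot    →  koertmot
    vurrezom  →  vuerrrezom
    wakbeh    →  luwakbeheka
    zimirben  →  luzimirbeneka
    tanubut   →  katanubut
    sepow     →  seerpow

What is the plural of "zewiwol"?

zeerwiwol

kotmot and roblut both end in -t yet inflect differently (koertmot, karoblut), so the final letter is not what conditions the rule; the last vowel is.
"zewiwol" has last vowel 'o'. The stems whose last vowel is 'o' (sepow → seerpow, kotmot → koertmot, vurrezom → vuerrrezom) insert -er- after the first vowel.
So zewiwol → zeerwiwol.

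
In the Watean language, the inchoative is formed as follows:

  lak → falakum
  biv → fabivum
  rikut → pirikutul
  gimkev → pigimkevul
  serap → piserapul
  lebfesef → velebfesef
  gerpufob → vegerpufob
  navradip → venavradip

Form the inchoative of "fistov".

biv and gimkev both end in -v yet inflect differently (fabivum, pigimkevul), so the final letter is not what conditions the rule; the number of vowels is.
"fistov" has 2 vowels. The stems with 2 vowels (rikut → pirikutul, gimkev → pigimkevul, serap → piserapul) add pi- … -ul around the stem.
The other patterns: stems with 1 vowel add fa- … -um around the stem; stems with 3 vowels add the prefix ve-.
So fistov → pifistovul.

pifistovul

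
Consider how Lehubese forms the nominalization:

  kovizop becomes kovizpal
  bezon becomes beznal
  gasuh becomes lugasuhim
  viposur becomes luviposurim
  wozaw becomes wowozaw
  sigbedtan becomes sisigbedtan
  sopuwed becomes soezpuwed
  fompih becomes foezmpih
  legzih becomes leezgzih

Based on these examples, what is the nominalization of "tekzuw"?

lutekzuwim

bezon and sigbedtan both end in -n yet inflect differently (beznal, sisigbedtan), so the final letter is not what conditions the rule; the last vowel is.
"tekzuw" has last vowel 'u'. The stems whose last vowel is 'u' (gasuh → lugasuhim, viposur → luviposurim) add lu- … -im around the stem.
So tekzuw → lutekzuwim.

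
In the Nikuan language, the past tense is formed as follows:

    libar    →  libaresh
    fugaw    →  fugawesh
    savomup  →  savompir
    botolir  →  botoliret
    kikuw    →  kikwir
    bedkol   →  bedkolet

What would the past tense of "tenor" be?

tenoret

"tenor" has last vowel 'o'. The one such stem in the data (bedkol → bedkolet) adds -et, so the same rule applies.
So tenor → tenoret.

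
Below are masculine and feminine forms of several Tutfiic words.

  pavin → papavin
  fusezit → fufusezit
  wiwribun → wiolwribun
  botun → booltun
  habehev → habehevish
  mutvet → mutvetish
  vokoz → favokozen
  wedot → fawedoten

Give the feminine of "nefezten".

nefeztenish

pavin and wiwribun both end in -n yet inflect differently (papavin, wiolwribun), so the final letter is not what conditions the rule; the last vowel is.
"nefezten" has last vowel 'e'. The stems whose last vowel is 'e' (habehev → habehevish, mutvet → mutvetish) add -ish.
So nefezten → nefeztenish.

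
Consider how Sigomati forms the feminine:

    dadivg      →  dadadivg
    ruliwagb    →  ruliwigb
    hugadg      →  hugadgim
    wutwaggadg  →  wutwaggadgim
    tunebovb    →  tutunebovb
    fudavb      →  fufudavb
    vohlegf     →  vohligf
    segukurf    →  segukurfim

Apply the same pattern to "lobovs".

lolobovs

ruliwagb and fudavb both end in -b yet inflect differently (ruliwigb, fufudavb), so the final letter is not what conditions the rule; the second-to-last letter is.
"lobovs" has second-to-last letter 'v'. The stems whose second-to-last letter is 'v' (fudavb → fufudavb, dadivg → dadadivg, tunebovb → tutunebovb) repeat the first consonant+vowel as a prefix.
So lobovs → lolobovs.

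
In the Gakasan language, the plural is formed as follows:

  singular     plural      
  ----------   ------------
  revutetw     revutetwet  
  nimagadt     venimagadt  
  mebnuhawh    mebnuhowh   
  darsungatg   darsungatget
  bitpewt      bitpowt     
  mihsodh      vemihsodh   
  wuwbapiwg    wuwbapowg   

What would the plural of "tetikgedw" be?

nimagadt and bitpewt both end in -t yet inflect differently (venimagadt, bitpowt), so the final letter is not what conditions the rule; the second-to-last letter is.
"tetikgedw" has second-to-last letter 'd'. The stems whose second-to-last letter is 'd' (nimagadt → venimagadt, mihsodh → vemihsodh) add the prefix ve-.
So tetikgedw → vetetikgedw.

vetetikgedw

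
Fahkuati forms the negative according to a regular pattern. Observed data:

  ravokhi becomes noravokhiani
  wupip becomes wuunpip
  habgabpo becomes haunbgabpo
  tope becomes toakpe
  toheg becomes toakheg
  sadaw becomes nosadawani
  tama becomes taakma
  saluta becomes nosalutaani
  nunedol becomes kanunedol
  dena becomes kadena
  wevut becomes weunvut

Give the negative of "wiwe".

wiunwe

dena and tama both end in -a yet inflect differently (kadena, taakma), so the final letter is not what conditions the rule; the first letter is.
"wiwe" begins with w-. The stems beginning with w- (wevut → weunvut, wupip → wuunpip) insert -un- after the first vowel.
So wiwe → wiunwe.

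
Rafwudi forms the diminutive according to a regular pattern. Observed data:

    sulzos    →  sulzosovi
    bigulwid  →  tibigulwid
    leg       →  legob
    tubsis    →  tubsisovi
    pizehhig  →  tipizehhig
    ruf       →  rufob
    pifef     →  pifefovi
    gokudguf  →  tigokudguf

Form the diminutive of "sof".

sofob

ruf and pifef both end in -f yet inflect differently (rufob, pifefovi), so the final letter is not what conditions the rule; the number of vowels is.
"sof" has 1 vowel. The stems with 1 vowel (leg → legob, ruf → rufob) add -ob.
The other patterns: stems with 2 vowels add -ovi; stems with 3 vowels add the prefix ti-.
So sof → sofob.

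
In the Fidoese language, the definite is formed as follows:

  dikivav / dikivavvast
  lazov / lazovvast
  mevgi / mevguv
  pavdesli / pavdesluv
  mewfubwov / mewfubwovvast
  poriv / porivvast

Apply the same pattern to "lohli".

"lohli" ends in a vowel. The stems ending in a vowel (mevgi → mevguv, pavdesli → pavdesluv) drop the final letter and add -uv.
The other pattern: stems ending in a consonant double the final consonant and add -ast.
So lohli → lohluv.

lohluv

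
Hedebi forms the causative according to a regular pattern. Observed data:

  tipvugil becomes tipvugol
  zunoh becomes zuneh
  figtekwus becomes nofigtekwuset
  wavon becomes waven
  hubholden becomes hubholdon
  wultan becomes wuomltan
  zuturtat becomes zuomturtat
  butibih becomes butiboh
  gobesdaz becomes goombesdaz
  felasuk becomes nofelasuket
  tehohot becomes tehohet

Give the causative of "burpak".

"burpak" has last vowel 'a'. The stems whose last vowel is 'a' (gobesdaz → goombesdaz, wultan → wuomltan, zuturtat → zuomturtat) insert -om- after the first vowel.
So burpak → buomrpak.

buomrpak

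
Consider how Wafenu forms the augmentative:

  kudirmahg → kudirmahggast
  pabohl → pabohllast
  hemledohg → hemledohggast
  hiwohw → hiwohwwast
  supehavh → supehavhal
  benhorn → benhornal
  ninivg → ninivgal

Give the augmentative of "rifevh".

rifevhal

"rifevh" has second-to-last letter 'v'. The stems whose second-to-last letter is 'v' (supehavh → supehavhal, ninivg → ninivgal) add -al.
So rifevh → rifevhal.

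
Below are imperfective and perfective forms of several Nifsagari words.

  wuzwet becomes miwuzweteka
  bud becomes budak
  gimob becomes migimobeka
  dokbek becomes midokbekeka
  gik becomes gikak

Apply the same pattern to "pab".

"pab" has 1 vowel. The stems with 1 vowel (bud → budak, gik → gikak) add -ak.
So pab → pabak.

pabak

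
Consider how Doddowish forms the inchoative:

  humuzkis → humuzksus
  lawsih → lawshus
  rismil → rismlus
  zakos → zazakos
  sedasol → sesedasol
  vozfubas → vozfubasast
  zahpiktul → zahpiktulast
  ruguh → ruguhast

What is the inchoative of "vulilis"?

vulilsus

"vulilis" has last vowel 'i'. The stems whose last vowel is 'i' (humuzkis → humuzksus, lawsih → lawshus, rismil → rismlus) delete the last vowel and add -us.
The other patterns: stems whose last vowel is 'o' repeat the first consonant+vowel as a prefix; stems whose last vowel is 'a' or 'u' add -ast.
So vulilis → vulilsus.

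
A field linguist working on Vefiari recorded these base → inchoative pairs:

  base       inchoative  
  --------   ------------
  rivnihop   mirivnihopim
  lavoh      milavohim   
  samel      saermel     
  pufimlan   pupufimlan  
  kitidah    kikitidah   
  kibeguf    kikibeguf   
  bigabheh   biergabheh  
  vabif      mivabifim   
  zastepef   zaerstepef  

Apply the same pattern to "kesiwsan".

kekesiwsan

"kesiwsan" has last vowel 'a'. The stems whose last vowel is 'a' (pufimlan → pupufimlan, kitidah → kikitidah) repeat the first consonant+vowel as a prefix.
So kesiwsan → kekesiwsan.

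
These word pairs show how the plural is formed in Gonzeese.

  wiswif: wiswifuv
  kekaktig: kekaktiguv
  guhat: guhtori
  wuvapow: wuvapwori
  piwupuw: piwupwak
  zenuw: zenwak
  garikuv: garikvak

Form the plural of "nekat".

wuvapow and piwupuw both end in -w yet inflect differently (wuvapwori, piwupwak), so the final letter is not what conditions the rule; the last vowel is.
"nekat" has last vowel 'a'. The one such stem in the data (guhat → guhtori) deletes the last vowel and adds -ori (as does wuvapow), so the same rule applies.
So nekat → nektori.

nektori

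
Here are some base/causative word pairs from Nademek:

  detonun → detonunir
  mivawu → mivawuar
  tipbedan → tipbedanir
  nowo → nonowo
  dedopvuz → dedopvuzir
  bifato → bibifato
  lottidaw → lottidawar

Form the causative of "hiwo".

hihiwo

detonun and mivawu both have last vowel 'u' yet inflect differently (detonunir, mivawuar), so the last vowel is not what conditions the rule; the final letter is.
"hiwo" ends in -o. The stems ending in -o (bifato → bibifato, nowo → nonowo) repeat the first consonant+vowel as a prefix.
The other patterns: stems ending in -n or -z add -ir; stems ending in -u or -w add -ar.
So hiwo → hihiwo.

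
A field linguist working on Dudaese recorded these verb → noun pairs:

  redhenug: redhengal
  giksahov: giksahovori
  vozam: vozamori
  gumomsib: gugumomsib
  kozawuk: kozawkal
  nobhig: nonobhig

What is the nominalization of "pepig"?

pepepig

nobhig and redhenug both end in -g yet inflect differently (nonobhig, redhengal), so the final letter is not what conditions the rule; the last vowel is.
"pepig" has last vowel 'i'. The stems whose last vowel is 'i' (gumomsib → gugumomsib, nobhig → nonobhig) repeat the first consonant+vowel as a prefix.
The other patterns: stems whose last vowel is 'u' delete the last vowel and add -al; stems whose last vowel is 'a' or 'o' add -ori.
So pepig → pepepig.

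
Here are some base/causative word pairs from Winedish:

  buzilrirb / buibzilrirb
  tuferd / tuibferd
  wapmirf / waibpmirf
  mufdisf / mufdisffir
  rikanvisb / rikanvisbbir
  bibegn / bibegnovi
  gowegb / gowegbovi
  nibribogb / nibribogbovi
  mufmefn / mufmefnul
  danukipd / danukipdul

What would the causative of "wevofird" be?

weibvofird

wapmirf and mufdisf both end in -f yet inflect differently (waibpmirf, mufdisffir), so the final letter is not what conditions the rule; the second-to-last letter is.
"wevofird" has second-to-last letter 'r'. The stems whose second-to-last letter is 'r' (buzilrirb → buibzilrirb, tuferd → tuibferd, wapmirf → waibpmirf) insert -ib- after the first vowel.
The other patterns: stems whose second-to-last letter is 's' double the final consonant and add -ir; stems whose second-to-last letter is 'g' add -ovi; stems whose second-to-last letter is 'f' or 'p' add -ul.
So wevofird → weibvofird.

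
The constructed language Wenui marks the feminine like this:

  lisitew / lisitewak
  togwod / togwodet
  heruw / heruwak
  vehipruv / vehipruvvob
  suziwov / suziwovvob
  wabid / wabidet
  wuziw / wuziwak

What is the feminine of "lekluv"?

heruw and vehipruv both have last vowel 'u' yet inflect differently (heruwak, vehipruvvob), so the last vowel is not what conditions the rule; the final letter is.
"lekluv" ends in -v. The stems ending in -v (vehipruv → vehipruvvob, suziwov → suziwovvob) double the final consonant and add -ob.
The other patterns: stems ending in -w add -ak; stems ending in -d add -et.
So lekluv → lekluvvob.

lekluvvob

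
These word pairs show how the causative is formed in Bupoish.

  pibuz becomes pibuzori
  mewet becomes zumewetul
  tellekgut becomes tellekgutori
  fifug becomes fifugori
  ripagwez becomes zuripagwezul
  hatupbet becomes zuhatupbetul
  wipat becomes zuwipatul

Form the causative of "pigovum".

pigovumori

"pigovum" has last vowel 'u'. The stems whose last vowel is 'u' (pibuz → pibuzori, tellekgut → tellekgutori, fifug → fifugori) add -ori.
The other pattern: stems whose last vowel is 'a' or 'e' add zu- … -ul around the stem.
So pigovum → pigovumori.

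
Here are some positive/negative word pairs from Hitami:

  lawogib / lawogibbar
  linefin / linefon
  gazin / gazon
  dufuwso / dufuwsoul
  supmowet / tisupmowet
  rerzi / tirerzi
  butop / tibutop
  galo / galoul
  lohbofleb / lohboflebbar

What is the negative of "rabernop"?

tirabernop

"rabernop" ends in -p. The one such stem in the data (butop → tibutop) adds the prefix ti-, so the same rule applies.
The other patterns: stems ending in -o add -ul; stems ending in -b double the final consonant and add -ar; stems ending in -n change the last vowel to 'o'.
So rabernop → tirabernop.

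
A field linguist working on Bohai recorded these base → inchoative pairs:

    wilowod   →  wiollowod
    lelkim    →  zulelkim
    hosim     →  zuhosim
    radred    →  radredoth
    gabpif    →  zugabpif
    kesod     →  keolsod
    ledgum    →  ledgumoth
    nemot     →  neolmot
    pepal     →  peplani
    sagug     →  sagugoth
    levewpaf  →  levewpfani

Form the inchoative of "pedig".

gabpif and levewpaf both end in -f yet inflect differently (zugabpif, levewpfani), so the final letter is not what conditions the rule; the last vowel is.
"pedig" has last vowel 'i'. The stems whose last vowel is 'i' (lelkim → zulelkim, hosim → zuhosim, gabpif → zugabpif) add the prefix zu-.
So pedig → zupedig.

zupedig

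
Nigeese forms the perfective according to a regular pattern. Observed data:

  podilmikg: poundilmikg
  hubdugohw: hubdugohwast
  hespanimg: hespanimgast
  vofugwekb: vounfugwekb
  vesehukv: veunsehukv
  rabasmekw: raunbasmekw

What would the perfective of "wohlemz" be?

"wohlemz" has second-to-last letter 'm'. The one such stem in the data (hespanimg → hespanimgast) adds -ast, so the same rule applies.
So wohlemz → wohlemzast.

wohlemzast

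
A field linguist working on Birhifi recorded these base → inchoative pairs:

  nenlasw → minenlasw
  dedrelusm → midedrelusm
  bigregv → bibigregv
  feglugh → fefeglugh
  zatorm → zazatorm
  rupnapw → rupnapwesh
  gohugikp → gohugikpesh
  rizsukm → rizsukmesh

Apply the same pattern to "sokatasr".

misokatasr

dedrelusm and zatorm both end in -m yet inflect differently (midedrelusm, zazatorm), so the final letter is not what conditions the rule; the second-to-last letter is.
"sokatasr" has second-to-last letter 's'. The stems whose second-to-last letter is 's' (nenlasw → minenlasw, dedrelusm → midedrelusm) add the prefix mi-.
So sokatasr → misokatasr.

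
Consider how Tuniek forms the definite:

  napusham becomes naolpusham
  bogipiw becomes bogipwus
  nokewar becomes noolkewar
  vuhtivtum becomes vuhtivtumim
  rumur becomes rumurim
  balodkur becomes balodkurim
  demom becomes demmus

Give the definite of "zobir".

zobrus

nokewar and rumur both end in -r yet inflect differently (noolkewar, rumurim), so the final letter is not what conditions the rule; the last vowel is.
"zobir" has last vowel 'i'. The one such stem in the data (bogipiw → bogipwus) deletes the last vowel and adds -us (as does demom), so the same rule applies.
The other patterns: stems whose last vowel is 'a' insert -ol- after the first vowel; stems whose last vowel is 'u' add -im.
So zobir → zobrus.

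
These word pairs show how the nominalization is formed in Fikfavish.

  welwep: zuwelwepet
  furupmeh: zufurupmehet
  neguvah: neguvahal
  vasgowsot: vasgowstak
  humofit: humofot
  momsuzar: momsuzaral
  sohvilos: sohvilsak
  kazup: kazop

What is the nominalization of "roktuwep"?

zuroktuwepet

vasgowsot and humofit both end in -t yet inflect differently (vasgowstak, humofot), so the final letter is not what conditions the rule; the last vowel is.
"roktuwep" has last vowel 'e'. The stems whose last vowel is 'e' (furupmeh → zufurupmehet, welwep → zuwelwepet) add zu- … -et around the stem.
The other patterns: stems whose last vowel is 'o' delete the last vowel and add -ak; stems whose last vowel is 'i' or 'u' change the last vowel to 'o'; stems whose last vowel is 'a' add -al.
So roktuwep → zuroktuwepet.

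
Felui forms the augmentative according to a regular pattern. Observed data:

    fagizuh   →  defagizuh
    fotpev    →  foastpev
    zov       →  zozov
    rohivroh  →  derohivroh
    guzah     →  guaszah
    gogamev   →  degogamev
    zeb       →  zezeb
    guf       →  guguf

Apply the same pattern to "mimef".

zov and fotpev both end in -v yet inflect differently (zozov, foastpev), so the final letter is not what conditions the rule; the number of vowels is.
"mimef" has 2 vowels. The stems with 2 vowels (fotpev → foastpev, guzah → guaszah) insert -as- after the first vowel.
The other patterns: stems with 1 vowel repeat the first consonant+vowel as a prefix; stems with 3 vowels add the prefix de-.
So mimef → miasmef.

miasmef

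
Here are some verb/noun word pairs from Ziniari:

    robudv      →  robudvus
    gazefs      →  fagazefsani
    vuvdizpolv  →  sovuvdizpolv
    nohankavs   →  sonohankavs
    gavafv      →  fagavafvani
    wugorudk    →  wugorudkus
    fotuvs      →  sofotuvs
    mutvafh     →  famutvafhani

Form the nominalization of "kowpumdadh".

robudv and gavafv both end in -v yet inflect differently (robudvus, fagavafvani), so the final letter is not what conditions the rule; the second-to-last letter is.
"kowpumdadh" has second-to-last letter 'd'. The stems whose second-to-last letter is 'd' (wugorudk → wugorudkus, robudv → robudvus) add -us.
The other patterns: stems whose second-to-last letter is 'f' add fa- … -ani around the stem; stems whose second-to-last letter is 'l' or 'v' add the prefix so-.
So kowpumdadh → kowpumdadhus.

kowpumdadhus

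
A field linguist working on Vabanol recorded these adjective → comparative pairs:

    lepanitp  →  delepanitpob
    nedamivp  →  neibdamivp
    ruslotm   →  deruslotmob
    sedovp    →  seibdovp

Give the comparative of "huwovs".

huibwovs

lepanitp and sedovp both end in -p yet inflect differently (delepanitpob, seibdovp), so the final letter is not what conditions the rule; the second-to-last letter is.
"huwovs" has second-to-last letter 'v'. The stems whose second-to-last letter is 'v' (sedovp → seibdovp, nedamivp → neibdamivp) insert -ib- after the first vowel.
So huwovs → huibwovs.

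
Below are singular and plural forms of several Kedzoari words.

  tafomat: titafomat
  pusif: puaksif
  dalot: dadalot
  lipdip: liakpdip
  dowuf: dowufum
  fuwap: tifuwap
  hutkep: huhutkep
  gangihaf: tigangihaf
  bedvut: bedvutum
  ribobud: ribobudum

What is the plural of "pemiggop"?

pepemiggop

gangihaf and pusif both end in -f yet inflect differently (tigangihaf, puaksif), so the final letter is not what conditions the rule; the last vowel is.
"pemiggop" has last vowel 'o'. The one such stem in the data (dalot → dadalot) repeats the first consonant+vowel as a prefix (as does hutkep), so the same rule applies.
The other patterns: stems whose last vowel is 'a' add the prefix ti-; stems whose last vowel is 'i' insert -ak- after the first vowel; stems whose last vowel is 'u' add -um.
So pemiggop → pepemiggop.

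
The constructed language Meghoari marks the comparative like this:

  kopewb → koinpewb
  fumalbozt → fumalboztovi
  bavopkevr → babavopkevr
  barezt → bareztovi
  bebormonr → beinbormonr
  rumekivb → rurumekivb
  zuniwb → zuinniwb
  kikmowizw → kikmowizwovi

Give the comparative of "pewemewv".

peinwemewv

"pewemewv" has second-to-last letter 'w'. The stems whose second-to-last letter is 'w' (zuniwb → zuinniwb, kopewb → koinpewb) insert -in- after the first vowel.
So pewemewv → peinwemewv.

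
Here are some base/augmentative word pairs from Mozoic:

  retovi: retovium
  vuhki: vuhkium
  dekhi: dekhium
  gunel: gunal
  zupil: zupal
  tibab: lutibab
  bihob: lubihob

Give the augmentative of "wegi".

wegium

"wegi" ends in -i. The stems ending in -i (retovi → retovium, vuhki → vuhkium, dekhi → dekhium) add -um.
So wegi → wegium.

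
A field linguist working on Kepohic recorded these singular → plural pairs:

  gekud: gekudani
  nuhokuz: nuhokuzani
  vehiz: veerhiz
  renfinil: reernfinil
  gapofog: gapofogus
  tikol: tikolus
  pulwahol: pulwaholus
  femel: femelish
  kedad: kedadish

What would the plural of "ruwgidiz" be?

nuhokuz and vehiz both end in -z yet inflect differently (nuhokuzani, veerhiz), so the final letter is not what conditions the rule; the last vowel is.
"ruwgidiz" has last vowel 'i'. The stems whose last vowel is 'i' (vehiz → veerhiz, renfinil → reernfinil) insert -er- after the first vowel.
So ruwgidiz → ruerwgidiz.

ruerwgidiz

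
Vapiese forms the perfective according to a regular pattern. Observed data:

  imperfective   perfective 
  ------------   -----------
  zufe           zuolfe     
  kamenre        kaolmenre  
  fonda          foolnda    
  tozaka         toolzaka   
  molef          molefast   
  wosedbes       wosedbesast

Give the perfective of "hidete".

hioldete

"hidete" ends in a vowel. The stems ending in a vowel (zufe → zuolfe, kamenre → kaolmenre, fonda → foolnda) insert -ol- after the first vowel.
The other pattern: stems ending in a consonant add -ast.
So hidete → hioldete.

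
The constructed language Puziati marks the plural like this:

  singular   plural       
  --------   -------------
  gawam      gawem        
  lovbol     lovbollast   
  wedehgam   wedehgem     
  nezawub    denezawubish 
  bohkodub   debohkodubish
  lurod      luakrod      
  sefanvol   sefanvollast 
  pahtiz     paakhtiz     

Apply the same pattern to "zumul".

"zumul" ends in -l. The stems ending in -l (sefanvol → sefanvollast, lovbol → lovbollast) double the final consonant and add -ast.
The other patterns: stems ending in -b add de- … -ish around the stem; stems ending in -m change the last vowel to 'e'; stems ending in -d or -z insert -ak- after the first vowel.
So zumul → zumullast.

zumullast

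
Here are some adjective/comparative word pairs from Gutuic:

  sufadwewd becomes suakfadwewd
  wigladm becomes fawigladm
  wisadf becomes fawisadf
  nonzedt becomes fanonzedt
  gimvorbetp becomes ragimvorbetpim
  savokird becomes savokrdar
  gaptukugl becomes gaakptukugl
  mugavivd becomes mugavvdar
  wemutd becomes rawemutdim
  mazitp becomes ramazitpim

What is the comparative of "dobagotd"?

"dobagotd" has second-to-last letter 't'. The stems whose second-to-last letter is 't' (mazitp → ramazitpim, wemutd → rawemutdim, gimvorbetp → ragimvorbetpim) add ra- … -im around the stem.
The other patterns: stems whose second-to-last letter is 'g' or 'w' insert -ak- after the first vowel; stems whose second-to-last letter is 'd' add the prefix fa-; stems whose second-to-last letter is 'r' or 'v' delete the last vowel and add -ar.
So dobagotd → radobagotdim.

radobagotdim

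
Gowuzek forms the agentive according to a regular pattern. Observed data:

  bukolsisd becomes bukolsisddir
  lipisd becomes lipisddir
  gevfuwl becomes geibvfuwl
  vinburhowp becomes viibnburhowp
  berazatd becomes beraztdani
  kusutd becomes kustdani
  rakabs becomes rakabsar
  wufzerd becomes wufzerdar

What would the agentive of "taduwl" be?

taibduwl

"taduwl" has second-to-last letter 'w'. The stems whose second-to-last letter is 'w' (gevfuwl → geibvfuwl, vinburhowp → viibnburhowp) insert -ib- after the first vowel.
The other patterns: stems whose second-to-last letter is 's' double the final consonant and add -ir; stems whose second-to-last letter is 't' delete the last vowel and add -ani; stems whose second-to-last letter is 'b' or 'r' add -ar.
So taduwl → taibduwl.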